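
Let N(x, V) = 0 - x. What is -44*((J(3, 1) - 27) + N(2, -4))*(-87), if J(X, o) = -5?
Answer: -130152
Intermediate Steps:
N(x, V) = -x
-44*((J(3, 1) - 27) + N(2, -4))*(-87) = -44*((-5 - 27) - 1*2)*(-87) = -44*(-32 - 2)*(-87) = -44*(-34)*(-87) = 1496*(-87) = -130152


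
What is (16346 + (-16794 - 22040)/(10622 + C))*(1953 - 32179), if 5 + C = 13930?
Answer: -12126865492728/24547 ≈ -4.9403e+8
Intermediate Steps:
C = 13925 (C = -5 + 13930 = 13925)
(16346 + (-16794 - 22040)/(10622 + C))*(1953 - 32179) = (16346 + (-16794 - 22040)/(10622 + 13925))*(1953 - 32179) = (16346 - 38834/24547)*(-30226) = (401206428/24547)*(-30226) = -12126865492728/24547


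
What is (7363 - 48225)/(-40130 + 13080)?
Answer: 20431/13525 ≈ 1.5106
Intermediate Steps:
(7363 - 48225)/(-40130 + 13080) = -40862/(-27050) = -40862*(-1/27050) = 20431/13525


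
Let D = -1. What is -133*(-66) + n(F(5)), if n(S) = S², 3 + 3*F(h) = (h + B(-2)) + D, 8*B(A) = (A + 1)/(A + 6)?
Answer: 80899009/9216 ≈ 8778.1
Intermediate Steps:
B(A) = (1 + A)/(8*(6 + A)) (B(A) = ((A + 1)/(A + 6))/8 = ((1 + A)/(6 + A))/8 = (1 + A)/(8*(6 + A)))
F(h) = -43/32 + h/3 (F(h) = -1 + ((h + (1 - 2)/(8*(6 - 2))) - 1)/3 = -1 + ((h + (⅛)*(-1)/4) - 1)/3 = -1 + ((h + (⅛)*(¼)*(-1)) - 1)/3 = -1 + ((h - 1/32) - 1)/3 = -1 + ((-1/32 + h) - 1)/3 = -1 + (-33/32 + h)/3 = -1 + (-11/32 + h/3) = -43/32 + h/3)
-133*(-66) + n(F(5)) = -133*(-66) + (-43/32 + (⅓)*5)² = 8778 + (-43/32 + 5/3)² = 8778 + (31/96)² = 8778 + 961/9216 = 80899009/9216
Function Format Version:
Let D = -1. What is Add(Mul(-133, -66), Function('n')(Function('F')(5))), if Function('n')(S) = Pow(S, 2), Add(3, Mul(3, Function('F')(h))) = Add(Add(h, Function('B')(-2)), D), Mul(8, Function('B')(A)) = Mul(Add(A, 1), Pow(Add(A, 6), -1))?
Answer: Rational(80899009, 9216) ≈ 8778.1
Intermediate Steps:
Function('B')(A) = Mul(Rational(1, 8), Pow(Add(6, A), -1), Add(1, A)) (Function('B')(A) = Mul(Rational(1, 8), Mul(Add(A, 1), Pow(Add(A, 6), -1))) = Mul(Rational(1, 8), Mul(Add(1, A), Pow(Add(6, A), -1))) = Mul(Rational(1, 8), Mul(Pow(Add(6, A), -1), Add(1, A))) = Mul(Rational(1, 8), Pow(Add(6, A), -1), Add(1, A)))
Function('F')(h) = Add(Rational(-43, 32), Mul(Rational(1, 3), h)) (Function('F')(h) = Add(-1, Mul(Rational(1, 3), Add(Add(h, Mul(Rational(1, 8), Pow(Add(6, -2), -1), Add(1, -2))), -1))) = Add(-1, Mul(Rational(1, 3), Add(Add(h, Mul(Rational(1, 8), Pow(4, -1), -1)), -1))) = Add(-1, Mul(Rational(1, 3), Add(Add(h, Mul(Rational(1, 8), Rational(1, 4), -1)), -1))) = Add(-1, Mul(Rational(1, 3), Add(Add(h, Rational(-1, 32)), -1))) = Add(-1, Mul(Rational(1, 3), Add(Add(Rational(-1, 32), h), -1))) = Add(-1, Mul(Rational(1, 3), Add(Rational(-33, 32), h))) = Add(-1, Add(Rational(-11, 32), Mul(Rational(1, 3), h))) = Add(Rational(-43, 32), Mul(Rational(1, 3), h)))
Add(Mul(-133, -66), Function('n')(Function('F')(5))) = Add(Mul(-133, -66), Pow(Add(Rational(-43, 32), Mul(Rational(1, 3), 5)), 2)) = Add(8778, Pow(Add(Rational(-43, 32), Rational(5, 3)), 2)) = Add(8778, Pow(Rational(31, 96), 2)) = Add(8778, Rational(961, 9216)) = Rational(80899009, 9216)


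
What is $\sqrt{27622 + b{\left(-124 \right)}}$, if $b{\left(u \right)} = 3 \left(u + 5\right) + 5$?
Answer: $3 \sqrt{3030} \approx 165.14$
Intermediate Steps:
$b{\left(u \right)} = 20 + 3 u$ ($b{\left(u \right)} = 3 \left(5 + u\right) + 5 = \left(15 + 3 u\right) + 5 = 20 + 3 u$)
$\sqrt{27622 + b{\left(-124 \right)}} = \sqrt{27622 + \left(20 + 3 \left(-124\right)\right)} = \sqrt{27622 + \left(20 - 372\right)} = \sqrt{27622 - 352} = \sqrt{27270} = 3 \sqrt{3030}$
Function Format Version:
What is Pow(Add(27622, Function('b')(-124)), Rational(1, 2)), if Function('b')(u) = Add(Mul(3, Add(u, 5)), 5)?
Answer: Mul(3, Pow(3030, Rational(1, 2))) ≈ 165.14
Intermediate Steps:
Function('b')(u) = Add(20, Mul(3, u)) (Function('b')(u) = Add(Mul(3, Add(5, u)), 5) = Add(Add(15, Mul(3, u)), 5) = Add(20, Mul(3, u)))
Pow(Add(27622, Function('b')(-124)), Rational(1, 2)) = Pow(Add(27622, Add(20, Mul(3, -124))), Rational(1, 2)) = Pow(Add(27622, Add(20, -372)), Rational(1, 2)) = Pow(Add(27622, -352), Rational(1, 2)) = Pow(27270, Rational(1, 2)) = Mul(3, Pow(3030, Rational(1, 2)))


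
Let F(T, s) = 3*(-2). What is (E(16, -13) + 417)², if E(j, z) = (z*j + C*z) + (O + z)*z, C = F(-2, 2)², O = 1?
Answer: 10609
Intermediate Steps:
F(T, s) = -6
C = 36 (C = (-6)² = 36)
E(j, z) = 36*z + j*z + z*(1 + z) (E(j, z) = (z*j + 36*z) + (1 + z)*z = (j*z + 36*z) + z*(1 + z) = (36*z + j*z) + z*(1 + z) = 36*z + j*z + z*(1 + z))
(E(16, -13) + 417)² = (-13*(37 + 16 - 13) + 417)² = (-13*40 + 417)² = (-520 + 417)² = (-103)² = 10609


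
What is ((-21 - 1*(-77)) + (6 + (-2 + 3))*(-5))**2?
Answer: 441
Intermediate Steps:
((-21 - 1*(-77)) + (6 + (-2 + 3))*(-5))**2 = ((-21 + 77) + (6 + 1)*(-5))**2 = (56 + 7*(-5))**2 = (56 - 35)**2 = 21**2 = 441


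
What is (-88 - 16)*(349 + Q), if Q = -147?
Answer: -21008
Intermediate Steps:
(-88 - 16)*(349 + Q) = (-88 - 16)*(349 - 147) = -104*202 = -21008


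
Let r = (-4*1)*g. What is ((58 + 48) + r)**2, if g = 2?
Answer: 9604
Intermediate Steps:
r = -8 (r = -4*1*2 = -4*2 = -8)
((58 + 48) + r)**2 = ((58 + 48) - 8)**2 = (106 - 8)**2 = 98**2 = 9604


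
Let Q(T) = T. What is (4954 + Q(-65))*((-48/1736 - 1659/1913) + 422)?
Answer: 854644041509/415121 ≈ 2.0588e+6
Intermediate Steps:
(4954 + Q(-65))*((-48/1736 - 1659/1913) + 422) = (4954 - 65)*((-48/1736 - 1659/1913) + 422) = 4889*((-48*1/1736 - 1659*1/1913) + 422) = 4889*((-6/217 - 1659/1913) + 422) = 4889*(-371481/415121 + 422) = 4889*(174809581/415121) = 854644041509/415121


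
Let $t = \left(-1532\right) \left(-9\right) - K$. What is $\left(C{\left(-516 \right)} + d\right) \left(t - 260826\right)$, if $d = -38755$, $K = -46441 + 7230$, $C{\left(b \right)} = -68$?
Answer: $8068467621$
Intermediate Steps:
$K = -39211$
$t = 52999$ ($t = \left(-1532\right) \left(-9\right) - -39211 = 13788 + 39211 = 52999$)
$\left(C{\left(-516 \right)} + d\right) \left(t - 260826\right) = \left(-68 - 38755\right) \left(52999 - 260826\right) = \left(-38823\right) \left(-207827\right) = 8068467621$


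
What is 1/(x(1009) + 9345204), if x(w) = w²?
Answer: 1/10363285 ≈ 9.6495e-8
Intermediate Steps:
1/(x(1009) + 9345204) = 1/(1009² + 9345204) = 1/(1018081 + 9345204) = 1/10363285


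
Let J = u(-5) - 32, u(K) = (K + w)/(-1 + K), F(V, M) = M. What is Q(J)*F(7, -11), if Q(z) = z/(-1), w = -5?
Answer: -1001/3 ≈ -333.67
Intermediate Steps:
u(K) = (-5 + K)/(-1 + K) (u(K) = (K - 5)/(-1 + K) = (-5 + K)/(-1 + K))
J = -91/3 (J = (-5 - 5)/(-1 - 5) - 32 = -10/(-6) - 32 = -1/6*(-10) - 32 = 5/3 - 32 = -91/3 ≈ -30.333)
Q(z) = -z (Q(z) = z*(-1) = -z)
Q(J)*F(7, -11) = -1*(-91/3)*(-11) = (91/3)*(-11) = -1001/3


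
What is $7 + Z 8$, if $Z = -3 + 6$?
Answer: $31$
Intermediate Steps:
$Z = 3$
$7 + Z 8 = 7 + 3 \cdot 8 = 7 + 24 = 31$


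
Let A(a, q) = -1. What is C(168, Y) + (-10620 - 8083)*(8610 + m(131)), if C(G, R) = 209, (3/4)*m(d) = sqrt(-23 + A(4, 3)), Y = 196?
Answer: -161032621 - 149624*I*sqrt(6)/3 ≈ -1.6103e+8 - 1.2217e+5*I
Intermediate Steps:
m(d) = 8*I*sqrt(6)/3 (m(d) = 4*sqrt(-23 - 1)/3 = 4*sqrt(-24)/3 = 4*(2*I*sqrt(6))/3 = 8*I*sqrt(6)/3)
C(168, Y) + (-10620 - 8083)*(8610 + m(131)) = 209 + (-10620 - 8083)*(8610 + 8*I*sqrt(6)/3) = 209 - 18703*(8610 + 8*I*sqrt(6)/3) = 209 + (-161032830 - 149624*I*sqrt(6)/3) = -161032621 - 149624*I*sqrt(6)/3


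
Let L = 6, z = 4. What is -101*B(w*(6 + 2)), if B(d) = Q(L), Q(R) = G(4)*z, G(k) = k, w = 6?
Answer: -1616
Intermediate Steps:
Q(R) = 16 (Q(R) = 4*4 = 16)
B(d) = 16
-101*B(w*(6 + 2)) = -101*16 = -1616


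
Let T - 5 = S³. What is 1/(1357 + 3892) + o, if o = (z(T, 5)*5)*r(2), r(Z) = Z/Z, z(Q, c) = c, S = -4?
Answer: 131226/5249 ≈ 25.000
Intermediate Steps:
T = -59 (T = 5 + (-4)³ = 5 - 64 = -59)
r(Z) = 1
o = 25 (o = (5*5)*1 = 25*1 = 25)
1/(1357 + 3892) + o = 1/(1357 + 3892) + 25 = 1/5249 + 25 = 131226/5249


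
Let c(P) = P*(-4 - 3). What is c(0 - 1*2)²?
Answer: 196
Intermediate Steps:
c(P) = -7*P (c(P) = P*(-7) = -7*P)
c(0 - 1*2)² = (-7*(0 - 1*2))² = (-7*(0 - 2))² = (-7*(-2))² = 14² = 196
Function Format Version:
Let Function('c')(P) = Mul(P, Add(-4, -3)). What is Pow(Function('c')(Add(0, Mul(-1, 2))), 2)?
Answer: 196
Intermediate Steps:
Function('c')(P) = Mul(-7, P) (Function('c')(P) = Mul(P, -7) = Mul(-7, P))
Pow(Function('c')(Add(0, Mul(-1, 2))), 2) = Pow(Mul(-7, Add(0, Mul(-1, 2))), 2) = Pow(Mul(-7, Add(0, -2)), 2) = Pow(Mul(-7, -2), 2) = Pow(14, 2) = 196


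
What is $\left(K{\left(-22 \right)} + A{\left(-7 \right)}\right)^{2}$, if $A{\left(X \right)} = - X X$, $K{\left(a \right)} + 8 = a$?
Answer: $6241$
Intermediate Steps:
$K{\left(a \right)} = -8 + a$
$A{\left(X \right)} = - X^{2}$
$\left(K{\left(-22 \right)} + A{\left(-7 \right)}\right)^{2} = \left(\left(-8 - 22\right) - \left(-7\right)^{2}\right)^{2} = \left(-30 - 49\right)^{2} = \left(-79\right)^{2} = 6241$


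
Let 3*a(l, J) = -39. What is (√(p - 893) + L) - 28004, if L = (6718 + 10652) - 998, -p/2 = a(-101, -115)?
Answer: -11632 + 17*I*√3 ≈ -11632.0 + 29.445*I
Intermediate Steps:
a(l, J) = -13 (a(l, J) = (⅓)*(-39) = -13)
p = 26 (p = -2*(-13) = 26)
L = 16372 (L = 17370 - 998 = 16372)
(√(p - 893) + L) - 28004 = (√(26 - 893) + 16372) - 28004 = (√(-867) + 16372) - 28004 = (17*I*√3 + 16372) - 28004 = (16372 + 17*I*√3) - 28004 = -11632 + 17*I*√3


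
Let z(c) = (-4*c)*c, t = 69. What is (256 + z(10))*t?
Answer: -9936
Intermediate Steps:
z(c) = -4*c**2
(256 + z(10))*t = (256 - 4*10**2)*69 = (256 - 4*100)*69 = (256 - 400)*69 = -144*69 = -9936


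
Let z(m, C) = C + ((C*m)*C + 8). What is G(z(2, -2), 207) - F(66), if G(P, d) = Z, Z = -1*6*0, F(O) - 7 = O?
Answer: -73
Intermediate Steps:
z(m, C) = 8 + C + m*C² (z(m, C) = C + (m*C² + 8) = C + (8 + m*C²) = 8 + C + m*C²)
F(O) = 7 + O
Z = 0 (Z = -6*0 = 0)
G(P, d) = 0
G(z(2, -2), 207) - F(66) = 0 - (7 + 66) = 0 - 1*73 = 0 - 73 = -73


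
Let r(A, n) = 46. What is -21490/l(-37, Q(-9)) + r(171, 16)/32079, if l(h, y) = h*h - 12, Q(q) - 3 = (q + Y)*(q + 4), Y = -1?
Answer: -689315288/43531203 ≈ -15.835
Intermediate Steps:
Q(q) = 3 + (-1 + q)*(4 + q) (Q(q) = 3 + (q - 1)*(q + 4) = 3 + (-1 + q)*(4 + q))
l(h, y) = -12 + h² (l(h, y) = h² - 12 = -12 + h²)
-21490/l(-37, Q(-9)) + r(171, 16)/32079 = -21490/(-12 + (-37)²) + 46/32079 = -21490/(-12 + 1369) + 46*(1/32079) = -21490/1357 + 46/32079 = -689315288/43531203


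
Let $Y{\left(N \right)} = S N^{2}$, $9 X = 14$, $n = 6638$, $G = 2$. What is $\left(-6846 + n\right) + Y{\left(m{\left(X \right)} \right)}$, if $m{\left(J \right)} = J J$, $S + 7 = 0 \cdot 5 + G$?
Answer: $- \frac{1556768}{6561} \approx -237.28$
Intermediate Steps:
$X = \frac{14}{9}$ ($X = \frac{1}{9} \cdot 14 = \frac{14}{9} \approx 1.5556$)
$S = -5$ ($S = -7 + \left(0 \cdot 5 + 2\right) = -7 + \left(0 + 2\right) = -7 + 2 = -5$)
$m{\left(J \right)} = J^{2}$
$Y{\left(N \right)} = - 5 N^{2}$
$\left(-6846 + n\right) + Y{\left(m{\left(X \right)} \right)} = \left(-6846 + 6638\right) - 5 \left(\left(\frac{14}{9}\right)^{2}\right)^{2} = -208 - 5 \left(\frac{196}{81}\right)^{2} = -208 - \frac{192080}{6561} = - \frac{1556768}{6561}$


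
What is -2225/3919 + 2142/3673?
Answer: 222073/14394487 ≈ 0.015428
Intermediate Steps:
-2225/3919 + 2142/3673 = 222073/14394487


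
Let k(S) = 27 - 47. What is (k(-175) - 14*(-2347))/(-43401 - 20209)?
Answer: -16419/31805 ≈ -0.51624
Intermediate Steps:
k(S) = -20
(k(-175) - 14*(-2347))/(-43401 - 20209) = (-20 - 14*(-2347))/(-43401 - 20209) = (-20 + 32858)/(-63610) = 32838*(-1/63610) = -16419/31805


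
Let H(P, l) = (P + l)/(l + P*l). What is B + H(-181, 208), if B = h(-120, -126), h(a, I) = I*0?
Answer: -3/4160 ≈ -0.00072115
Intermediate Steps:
h(a, I) = 0
H(P, l) = (P + l)/(l + P*l)
B = 0
B + H(-181, 208) = 0 + (-181 + 208)/(208*(1 - 181)) = 0 + (1/208)*27/(-180) = 0 + (1/208)*(-1/180)*27 = 0 - 3/4160 = -3/4160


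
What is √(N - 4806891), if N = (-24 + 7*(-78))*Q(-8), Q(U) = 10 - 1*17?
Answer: I*√4802901 ≈ 2191.6*I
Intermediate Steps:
Q(U) = -7 (Q(U) = 10 - 17 = -7)
N = 3990 (N = (-24 + 7*(-78))*(-7) = (-24 - 546)*(-7) = -570*(-7) = 3990)
√(N - 4806891) = √(3990 - 4806891) = √(-4802901) = I*√4802901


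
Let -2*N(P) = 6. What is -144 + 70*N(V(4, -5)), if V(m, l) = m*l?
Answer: -354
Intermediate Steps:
V(m, l) = l*m
N(P) = -3 (N(P) = -1/2*6 = -3)
-144 + 70*N(V(4, -5)) = -144 + 70*(-3) = -144 - 210 = -354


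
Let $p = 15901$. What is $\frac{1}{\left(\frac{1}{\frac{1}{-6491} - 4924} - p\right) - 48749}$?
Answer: $- \frac{31961685}{2066322941741} \approx -1.5468 \cdot 10^{-5}$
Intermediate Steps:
$\frac{1}{\left(\frac{1}{\frac{1}{-6491} - 4924} - p\right) - 48749} = \frac{1}{\left(\frac{1}{\frac{1}{-6491} - 4924} - 15901\right) - 48749} = \frac{1}{\left(\frac{1}{- \frac{1}{6491} - 4924} - 15901\right) - 48749} = \frac{1}{\left(\frac{1}{- \frac{31961685}{6491}} - 15901\right) - 48749} = \frac{1}{\left(- \frac{6491}{31961685} - 15901\right) - 48749} = \frac{1}{- \frac{508222759676}{31961685} - 48749} = \frac{1}{- \frac{2066322941741}{31961685}} = - \frac{31961685}{2066322941741}$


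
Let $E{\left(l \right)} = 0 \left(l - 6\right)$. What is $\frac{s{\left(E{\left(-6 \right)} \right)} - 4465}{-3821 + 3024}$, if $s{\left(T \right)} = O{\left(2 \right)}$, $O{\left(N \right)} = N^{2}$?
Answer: $\frac{4461}{797} \approx 5.5972$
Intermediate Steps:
$E{\left(l \right)} = 0$ ($E{\left(l \right)} = 0 \left(-6 + l\right) = 0$)
$s{\left(T \right)} = 4$ ($s{\left(T \right)} = 2^{2} = 4$)
$\frac{s{\left(E{\left(-6 \right)} \right)} - 4465}{-3821 + 3024} = \frac{4 - 4465}{-3821 + 3024} = - \frac{4461}{-797} = \left(-4461\right) \left(- \frac{1}{797}\right) = \frac{4461}{797}$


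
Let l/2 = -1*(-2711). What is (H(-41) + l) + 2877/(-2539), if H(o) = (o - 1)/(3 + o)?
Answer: 261561358/48241 ≈ 5422.0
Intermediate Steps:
H(o) = (-1 + o)/(3 + o)
l = 5422 (l = 2*(-1*(-2711)) = 2*2711 = 5422)
(H(-41) + l) + 2877/(-2539) = ((-1 - 41)/(3 - 41) + 5422) + 2877/(-2539) = (-42/(-38) + 5422) + 2877*(-1/2539) = (-1/38*(-42) + 5422) - 2877/2539 = (21/19 + 5422) - 2877/2539 = 103039/19 - 2877/2539 = 261561358/48241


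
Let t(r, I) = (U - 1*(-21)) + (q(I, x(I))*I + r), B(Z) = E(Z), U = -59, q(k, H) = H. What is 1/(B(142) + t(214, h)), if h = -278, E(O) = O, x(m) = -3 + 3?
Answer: 1/318 ≈ 0.0031447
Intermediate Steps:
x(m) = 0
B(Z) = Z
t(r, I) = -38 + r (t(r, I) = (-59 - 1*(-21)) + (0*I + r) = (-59 + 21) + (0 + r) = -38 + r)
1/(B(142) + t(214, h)) = 1/(142 + (-38 + 214)) = 1/(142 + 176) = 1/318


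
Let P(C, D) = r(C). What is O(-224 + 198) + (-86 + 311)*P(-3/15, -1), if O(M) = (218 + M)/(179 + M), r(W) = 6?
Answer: 68914/51 ≈ 1351.3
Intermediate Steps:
P(C, D) = 6
O(M) = (218 + M)/(179 + M)
O(-224 + 198) + (-86 + 311)*P(-3/15, -1) = (218 + (-224 + 198))/(179 + (-224 + 198)) + (-86 + 311)*6 = (218 - 26)/(179 - 26) + 225*6 = 192/153 + 1350 = (1/153)*192 + 1350 = 64/51 + 1350 = 68914/51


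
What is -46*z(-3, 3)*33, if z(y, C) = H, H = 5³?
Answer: -189750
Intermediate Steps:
H = 125
z(y, C) = 125
-46*z(-3, 3)*33 = -46*125*33 = -5750*33 = -189750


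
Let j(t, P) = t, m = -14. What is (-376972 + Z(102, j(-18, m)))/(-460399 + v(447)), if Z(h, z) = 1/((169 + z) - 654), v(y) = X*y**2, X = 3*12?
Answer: -189616917/3386560675 ≈ -0.055991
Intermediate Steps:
X = 36
v(y) = 36*y**2
Z(h, z) = 1/(-485 + z)
(-376972 + Z(102, j(-18, m)))/(-460399 + v(447)) = (-376972 + 1/(-485 - 18))/(-460399 + 36*447**2) = (-376972 + 1/(-503))/(-460399 + 36*199809) = (-376972 - 1/503)/(-460399 + 7193124) = -189616917/503/6732725 = -189616917/503*1/6732725 = -189616917/3386560675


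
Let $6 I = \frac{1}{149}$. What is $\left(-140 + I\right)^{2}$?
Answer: $\frac{15664775281}{799236} \approx 19600.0$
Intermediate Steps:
$I = \frac{1}{894}$ ($I = \frac{1}{6 \cdot 149} = \frac{1}{6} \cdot \frac{1}{149} = \frac{1}{894} \approx 0.0011186$)
$\left(-140 + I\right)^{2} = \left(-140 + \frac{1}{894}\right)^{2} = \left(- \frac{125159}{894}\right)^{2} = \frac{15664775281}{799236}$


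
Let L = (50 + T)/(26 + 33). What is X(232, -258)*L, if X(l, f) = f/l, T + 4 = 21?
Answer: -8643/6844 ≈ -1.2629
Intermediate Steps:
T = 17 (T = -4 + 21 = 17)
L = 67/59 (L = (50 + 17)/(26 + 33) = 67/59 ≈ 1.1356)
X(232, -258)*L = -258/232*(67/59) = -258*1/232*(67/59) = -129/116*67/59 = -8643/6844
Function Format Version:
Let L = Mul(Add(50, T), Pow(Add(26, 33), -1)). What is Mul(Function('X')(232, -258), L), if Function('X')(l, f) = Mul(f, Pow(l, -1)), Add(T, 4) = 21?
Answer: Rational(-8643, 6844) ≈ -1.2629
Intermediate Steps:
T = 17 (T = Add(-4, 21) = 17)
L = Rational(67, 59) (L = Mul(Add(50, 17), Pow(Add(26, 33), -1)) = Mul(67, Pow(59, -1)) = Mul(67, Rational(1, 59)) = Rational(67, 59) ≈ 1.1356)
Mul(Function('X')(232, -258), L) = Mul(Mul(-258, Pow(232, -1)), Rational(67, 59)) = Mul(Mul(-258, Rational(1, 232)), Rational(67, 59)) = Mul(Rational(-129, 116), Rational(67, 59)) = Rational(-8643, 6844)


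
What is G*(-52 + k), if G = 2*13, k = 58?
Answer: 156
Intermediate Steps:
G = 26
G*(-52 + k) = 26*(-52 + 58) = 26*6 = 156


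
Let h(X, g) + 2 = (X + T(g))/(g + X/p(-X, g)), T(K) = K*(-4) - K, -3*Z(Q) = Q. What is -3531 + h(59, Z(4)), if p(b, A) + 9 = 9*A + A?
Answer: -2836066/799 ≈ -3549.5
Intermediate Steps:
Z(Q) = -Q/3
p(b, A) = -9 + 10*A (p(b, A) = -9 + (9*A + A) = -9 + 10*A)
T(K) = -5*K (T(K) = -4*K - K = -5*K)
h(X, g) = -2 + (X - 5*g)/(g + X/(-9 + 10*g))
-3531 + h(59, Z(4)) = -3531 + (-2*59 + 59*(-9 + 10*(-⅓*4)) - 7*(-⅓*4)*(-9 + 10*(-⅓*4)))/(59 + (-⅓*4)*(-9 + 10*(-⅓*4))) = -3531 + (-118 + 59*(-9 + 10*(-4/3)) - 7*(-4/3)*(-9 + 10*(-4/3)))/(59 - 4*(-9 + 10*(-4/3))/3) = -3531 + (-118 + 59*(-9 - 40/3) - 7*(-4/3)*(-9 - 40/3))/(59 - 4*(-9 - 40/3)/3) = -3531 + (-118 + 59*(-67/3) - 7*(-4/3)*(-67/3))/(59 - 4/3*(-67/3)) = -3531 + (-118 - 3953/3 - 1876/9)/(59 + 268/9) = -3531 - 14797/9/(799/9) = -3531 + (9/799)*(-14797/9) = -3531 - 14797/799 = -2836066/799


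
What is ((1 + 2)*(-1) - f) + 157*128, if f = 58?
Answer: 20035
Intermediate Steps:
((1 + 2)*(-1) - f) + 157*128 = ((1 + 2)*(-1) - 1*58) + 157*128 = (3*(-1) - 58) + 20096 = (-3 - 58) + 20096 = -61 + 20096 = 20035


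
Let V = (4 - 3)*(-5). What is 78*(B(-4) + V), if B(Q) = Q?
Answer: -702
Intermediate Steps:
V = -5 (V = 1*(-5) = -5)
78*(B(-4) + V) = 78*(-4 - 5) = 78*(-9) = -702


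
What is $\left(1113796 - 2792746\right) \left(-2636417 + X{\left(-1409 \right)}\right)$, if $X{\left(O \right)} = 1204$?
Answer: $4424390866350$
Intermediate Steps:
$\left(1113796 - 2792746\right) \left(-2636417 + X{\left(-1409 \right)}\right) = \left(1113796 - 2792746\right) \left(-2636417 + 1204\right) = \left(-1678950\right) \left(-2635213\right) = 4424390866350$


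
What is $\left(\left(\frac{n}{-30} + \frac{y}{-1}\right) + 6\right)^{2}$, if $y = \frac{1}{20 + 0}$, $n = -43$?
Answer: $\frac{196249}{3600} \approx 54.514$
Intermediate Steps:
$y = \frac{1}{20} \approx 0.05$
$\left(\left(\frac{n}{-30} + \frac{y}{-1}\right) + 6\right)^{2} = \left(\left(- \frac{43}{-30} + \frac{1}{20 \left(-1\right)}\right) + 6\right)^{2} = \left(\left(\left(-43\right) \left(- \frac{1}{30}\right) + \frac{1}{20} \left(-1\right)\right) + 6\right)^{2} = \left(\left(\frac{43}{30} - \frac{1}{20}\right) + 6\right)^{2} = \left(\frac{83}{60} + 6\right)^{2} = \left(\frac{443}{60}\right)^{2} = \frac{196249}{3600}$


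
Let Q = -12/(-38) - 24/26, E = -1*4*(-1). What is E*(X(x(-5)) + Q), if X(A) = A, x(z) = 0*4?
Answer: -600/247 ≈ -2.4291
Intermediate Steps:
x(z) = 0
E = 4 (E = -4*(-1) = 4)
Q = -150/247 (Q = -12*(-1/38) - 24*1/26 = 6/19 - 12/13 = -150/247 ≈ -0.60729)
E*(X(x(-5)) + Q) = 4*(0 - 150/247) = 4*(-150/247) = -600/247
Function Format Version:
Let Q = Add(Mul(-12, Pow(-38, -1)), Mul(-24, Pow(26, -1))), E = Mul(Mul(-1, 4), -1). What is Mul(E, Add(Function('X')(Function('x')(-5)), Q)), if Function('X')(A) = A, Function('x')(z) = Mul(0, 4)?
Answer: Rational(-600, 247) ≈ -2.4291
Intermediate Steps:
Function('x')(z) = 0
E = 4 (E = Mul(-4, -1) = 4)
Q = Rational(-150, 247) (Q = Add(Mul(-12, Rational(-1, 38)), Mul(-24, Rational(1, 26))) = Add(Rational(6, 19), Rational(-12, 13)) = Rational(-150, 247) ≈ -0.60729)
Mul(E, Add(Function('X')(Function('x')(-5)), Q)) = Mul(4, Add(0, Rational(-150, 247))) = Mul(4, Rational(-150, 247)) = Rational(-600, 247)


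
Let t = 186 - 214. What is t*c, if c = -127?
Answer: 3556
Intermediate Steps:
t = -28
t*c = -28*(-127) = 3556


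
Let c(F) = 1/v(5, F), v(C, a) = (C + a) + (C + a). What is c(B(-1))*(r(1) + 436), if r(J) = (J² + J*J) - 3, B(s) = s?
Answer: 435/8 ≈ 54.375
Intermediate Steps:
r(J) = -3 + 2*J² (r(J) = (J² + J²) - 3 = 2*J² - 3 = -3 + 2*J²)
v(C, a) = 2*C + 2*a
c(F) = 1/(10 + 2*F) (c(F) = 1/(2*5 + 2*F) = 1/(10 + 2*F))
c(B(-1))*(r(1) + 436) = (1/(2*(5 - 1)))*((-3 + 2*1²) + 436) = ((½)/4)*((-3 + 2*1) + 436) = ((½)*(¼))*((-3 + 2) + 436) = (-1 + 436)/8 = (⅛)*435 = 435/8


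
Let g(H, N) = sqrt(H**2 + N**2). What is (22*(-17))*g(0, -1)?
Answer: -374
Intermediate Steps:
(22*(-17))*g(0, -1) = (22*(-17))*sqrt(0**2 + (-1)**2) = -374*sqrt(0 + 1) = -374*sqrt(1) = -374*1 = -374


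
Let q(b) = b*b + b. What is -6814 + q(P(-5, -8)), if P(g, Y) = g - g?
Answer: -6814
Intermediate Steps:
P(g, Y) = 0
q(b) = b + b² (q(b) = b² + b = b + b²)
-6814 + q(P(-5, -8)) = -6814 + 0*(1 + 0) = -6814 + 0*1 = -6814 + 0 = -6814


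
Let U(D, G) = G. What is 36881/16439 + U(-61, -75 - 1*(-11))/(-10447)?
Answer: 386347903/171738233 ≈ 2.2496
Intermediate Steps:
36881/16439 + U(-61, -75 - 1*(-11))/(-10447) = 36881/16439 + (-75 - 1*(-11))/(-10447) = 36881*(1/16439) + (-75 + 11)*(-1/10447) = 36881/16439 - 64*(-1/10447) = 36881/16439 + 64/10447 = 386347903/171738233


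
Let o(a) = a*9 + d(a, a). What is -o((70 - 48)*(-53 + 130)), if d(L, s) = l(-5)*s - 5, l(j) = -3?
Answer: -10159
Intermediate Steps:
d(L, s) = -5 - 3*s (d(L, s) = -3*s - 5 = -5 - 3*s)
o(a) = -5 + 6*a (o(a) = a*9 + (-5 - 3*a) = 9*a + (-5 - 3*a) = -5 + 6*a)
-o((70 - 48)*(-53 + 130)) = -(-5 + 6*((70 - 48)*(-53 + 130))) = -(-5 + 6*(22*77)) = -(-5 + 6*1694) = -(-5 + 10164) = -1*10159 = -10159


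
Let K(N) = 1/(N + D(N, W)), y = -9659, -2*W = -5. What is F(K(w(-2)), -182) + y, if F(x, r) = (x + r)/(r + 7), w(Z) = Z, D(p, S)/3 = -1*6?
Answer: -33802859/3500 ≈ -9658.0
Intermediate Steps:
W = 5/2 (W = -1/2*(-5) = 5/2 ≈ 2.5000)
D(p, S) = -18 (D(p, S) = 3*(-1*6) = 3*(-6) = -18)
K(N) = 1/(-18 + N) (K(N) = 1/(N - 18) = 1/(-18 + N))
F(x, r) = (r + x)/(7 + r)
F(K(w(-2)), -182) + y = (-182 + 1/(-18 - 2))/(7 - 182) - 9659 = (-182 + 1/(-20))/(-175) - 9659 = -(-182 - 1/20)/175 - 9659 = -1/175*(-3641/20) - 9659 = 3641/3500 - 9659 = -33802859/3500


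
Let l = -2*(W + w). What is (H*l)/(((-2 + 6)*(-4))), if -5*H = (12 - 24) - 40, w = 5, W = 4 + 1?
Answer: 13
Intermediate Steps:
W = 5
H = 52/5 (H = -((12 - 24) - 40)/5 = -(-12 - 40)/5 = -1/5*(-52) = 52/5 ≈ 10.400)
l = -20 (l = -2*(5 + 5) = -2*10 = -20)
(H*l)/(((-2 + 6)*(-4))) = ((52/5)*(-20))/(((-2 + 6)*(-4))) = -208/(4*(-4)) = -208/(-16) = -208*(-1/16) = 13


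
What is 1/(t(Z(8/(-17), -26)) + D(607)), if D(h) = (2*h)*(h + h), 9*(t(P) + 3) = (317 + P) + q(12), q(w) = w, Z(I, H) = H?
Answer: 3/4421480 ≈ 6.7851e-7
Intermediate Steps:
t(P) = 302/9 + P/9 (t(P) = -3 + ((317 + P) + 12)/9 = -3 + (329 + P)/9 = -3 + (329/9 + P/9) = 302/9 + P/9)
D(h) = 4*h² (D(h) = (2*h)*(2*h) = 4*h²)
1/(t(Z(8/(-17), -26)) + D(607)) = 1/((302/9 + (⅑)*(-26)) + 4*607²) = 1/((302/9 - 26/9) + 4*368449) = 1/(92/3 + 1473796) = 1/(4421480/3) = 3/4421480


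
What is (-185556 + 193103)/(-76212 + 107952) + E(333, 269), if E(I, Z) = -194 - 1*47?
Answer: -7641793/31740 ≈ -240.76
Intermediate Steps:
E(I, Z) = -241 (E(I, Z) = -194 - 47 = -241)
(-185556 + 193103)/(-76212 + 107952) + E(333, 269) = (-185556 + 193103)/(-76212 + 107952) - 241 = 7547/31740 - 241 = -7641793/31740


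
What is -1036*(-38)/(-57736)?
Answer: -703/1031 ≈ -0.68186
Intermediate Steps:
-1036*(-38)/(-57736) = 39368*(-1/57736) = -703/1031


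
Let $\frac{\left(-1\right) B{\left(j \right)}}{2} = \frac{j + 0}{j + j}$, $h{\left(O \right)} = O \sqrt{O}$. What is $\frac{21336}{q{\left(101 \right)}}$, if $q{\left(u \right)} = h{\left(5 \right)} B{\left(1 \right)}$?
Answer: $- \frac{21336 \sqrt{5}}{25} \approx -1908.3$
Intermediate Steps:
$h{\left(O \right)} = O^{\frac{3}{2}}$
$B{\left(j \right)} = -1$ ($B{\left(j \right)} = - 2 \frac{j + 0}{j + j} = - 2 \frac{j}{2 j} = - 2 j \frac{1}{2 j} = \left(-2\right) \frac{1}{2} = -1$)
$q{\left(u \right)} = - 5 \sqrt{5}$ ($q{\left(u \right)} = 5^{\frac{3}{2}} \left(-1\right) = 5 \sqrt{5} \left(-1\right) = - 5 \sqrt{5}$)
$\frac{21336}{q{\left(101 \right)}} = \frac{21336}{\left(-5\right) \sqrt{5}} = 21336 \left(- \frac{\sqrt{5}}{25}\right) = - \frac{21336 \sqrt{5}}{25}$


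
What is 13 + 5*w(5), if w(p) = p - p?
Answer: 13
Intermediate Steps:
w(p) = 0
13 + 5*w(5) = 13 + 5*0 = 13 + 0 = 13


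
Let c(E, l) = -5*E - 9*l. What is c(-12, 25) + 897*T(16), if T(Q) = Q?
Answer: 14187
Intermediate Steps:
c(E, l) = -9*l - 5*E
c(-12, 25) + 897*T(16) = (-9*25 - 5*(-12)) + 897*16 = (-225 + 60) + 14352 = -165 + 14352 = 14187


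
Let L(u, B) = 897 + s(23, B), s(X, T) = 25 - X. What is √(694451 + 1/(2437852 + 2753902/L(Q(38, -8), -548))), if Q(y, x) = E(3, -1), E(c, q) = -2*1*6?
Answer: √133760043026690979777186/438876570 ≈ 833.34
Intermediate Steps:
E(c, q) = -12 (E(c, q) = -2*6 = -12)
Q(y, x) = -12
L(u, B) = 899 (L(u, B) = 897 + (25 - 1*23) = 897 + (25 - 23) = 897 + 2 = 899)
√(694451 + 1/(2437852 + 2753902/L(Q(38, -8), -548))) = √(694451 + 1/(2437852 + 2753902/899)) = √(694451 + 1/(2194382850/899)) = √(694451 + 899/2194382850) = √(1523891364566249/2194382850) = √133760043026690979777186/438876570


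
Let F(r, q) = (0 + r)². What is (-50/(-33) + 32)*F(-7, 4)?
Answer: 54194/33 ≈ 1642.2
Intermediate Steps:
F(r, q) = r²
(-50/(-33) + 32)*F(-7, 4) = (-50/(-33) + 32)*(-7)² = (-50*(-1/33) + 32)*49 = (50/33 + 32)*49 = (1106/33)*49 = 54194/33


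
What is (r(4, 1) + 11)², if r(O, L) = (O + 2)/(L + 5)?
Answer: 144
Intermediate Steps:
r(O, L) = (2 + O)/(5 + L)
(r(4, 1) + 11)² = ((2 + 4)/(5 + 1) + 11)² = (6/6 + 11)² = ((⅙)*6 + 11)² = (1 + 11)² = 12² = 144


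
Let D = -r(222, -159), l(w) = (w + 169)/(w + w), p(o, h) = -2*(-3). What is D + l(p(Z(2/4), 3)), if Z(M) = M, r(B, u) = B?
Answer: -2489/12 ≈ -207.42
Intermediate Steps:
p(o, h) = 6
l(w) = (169 + w)/(2*w) (l(w) = (169 + w)/((2*w)) = (169 + w)*(1/(2*w)) = (169 + w)/(2*w))
D = -222 (D = -1*222 = -222)
D + l(p(Z(2/4), 3)) = -222 + (½)*(169 + 6)/6 = -222 + (½)*(⅙)*175 = -222 + 175/12 = -2489/12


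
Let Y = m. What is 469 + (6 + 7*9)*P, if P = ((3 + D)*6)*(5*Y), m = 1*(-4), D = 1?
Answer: -32651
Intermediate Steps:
m = -4
Y = -4
P = -480 (P = ((3 + 1)*6)*(5*(-4)) = (4*6)*(-20) = 24*(-20) = -480)
469 + (6 + 7*9)*P = 469 + (6 + 7*9)*(-480) = 469 + (6 + 63)*(-480) = 469 + 69*(-480) = 469 - 33120 = -32651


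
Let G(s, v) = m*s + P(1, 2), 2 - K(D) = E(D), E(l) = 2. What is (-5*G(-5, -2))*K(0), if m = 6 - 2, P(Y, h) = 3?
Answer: 0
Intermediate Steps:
K(D) = 0 (K(D) = 2 - 1*2 = 2 - 2 = 0)
m = 4
G(s, v) = 3 + 4*s (G(s, v) = 4*s + 3 = 3 + 4*s)
(-5*G(-5, -2))*K(0) = -5*(3 + 4*(-5))*0 = -5*(3 - 20)*0 = -5*(-17)*0 = 85*0 = 0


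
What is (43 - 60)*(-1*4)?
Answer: 68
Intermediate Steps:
(43 - 60)*(-1*4) = -17*(-4) = 68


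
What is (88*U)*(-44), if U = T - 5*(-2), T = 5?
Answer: -58080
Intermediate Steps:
U = 15 (U = 5 - 5*(-2) = 5 + 10 = 15)
(88*U)*(-44) = (88*15)*(-44) = 1320*(-44) = -58080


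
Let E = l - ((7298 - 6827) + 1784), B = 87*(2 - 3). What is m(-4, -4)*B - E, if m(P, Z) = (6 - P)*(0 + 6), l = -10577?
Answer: 7612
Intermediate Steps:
m(P, Z) = 36 - 6*P (m(P, Z) = (6 - P)*6 = 36 - 6*P)
B = -87 (B = 87*(-1) = -87)
E = -12832 (E = -10577 - ((7298 - 6827) + 1784) = -10577 - (471 + 1784) = -10577 - 1*2255 = -10577 - 2255 = -12832)
m(-4, -4)*B - E = (36 - 6*(-4))*(-87) - 1*(-12832) = (36 + 24)*(-87) + 12832 = 60*(-87) + 12832 = -5220 + 12832 = 7612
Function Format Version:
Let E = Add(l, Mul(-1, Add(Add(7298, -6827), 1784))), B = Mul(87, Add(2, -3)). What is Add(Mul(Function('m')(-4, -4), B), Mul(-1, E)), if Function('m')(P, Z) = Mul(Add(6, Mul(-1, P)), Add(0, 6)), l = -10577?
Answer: 7612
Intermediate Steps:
Function('m')(P, Z) = Add(36, Mul(-6, P)) (Function('m')(P, Z) = Mul(Add(6, Mul(-1, P)), 6) = Add(36, Mul(-6, P)))
B = -87 (B = Mul(87, -1) = -87)
E = -12832 (E = Add(-10577, Mul(-1, Add(Add(7298, -6827), 1784))) = Add(-10577, Mul(-1, Add(471, 1784))) = Add(-10577, Mul(-1, 2255)) = Add(-10577, -2255) = -12832)
Add(Mul(Function('m')(-4, -4), B), Mul(-1, E)) = Add(Mul(Add(36, Mul(-6, -4)), -87), Mul(-1, -12832)) = Add(Mul(Add(36, 24), -87), 12832) = Add(Mul(60, -87), 12832) = Add(-5220, 12832) = 7612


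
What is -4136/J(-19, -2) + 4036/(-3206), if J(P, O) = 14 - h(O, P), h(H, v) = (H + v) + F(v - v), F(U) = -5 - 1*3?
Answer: -6716782/68929 ≈ -97.445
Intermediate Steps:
F(U) = -8 (F(U) = -5 - 3 = -8)
h(H, v) = -8 + H + v (h(H, v) = (H + v) - 8 = -8 + H + v)
J(P, O) = 22 - O - P (J(P, O) = 14 - (-8 + O + P) = 14 + (8 - O - P) = 22 - O - P)
-4136/J(-19, -2) + 4036/(-3206) = -4136/(22 - 1*(-2) - 1*(-19)) + 4036/(-3206) = -4136/(22 + 2 + 19) + 4036*(-1/3206) = -4136/43 - 2018/1603 = -6716782/68929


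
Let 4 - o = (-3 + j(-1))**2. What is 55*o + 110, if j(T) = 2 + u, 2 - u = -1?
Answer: 110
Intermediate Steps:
u = 3 (u = 2 - 1*(-1) = 2 + 1 = 3)
j(T) = 5 (j(T) = 2 + 3 = 5)
o = 0 (o = 4 - (-3 + 5)**2 = 4 - 1*2**2 = 4 - 1*4 = 4 - 4 = 0)
55*o + 110 = 55*0 + 110 = 0 + 110 = 110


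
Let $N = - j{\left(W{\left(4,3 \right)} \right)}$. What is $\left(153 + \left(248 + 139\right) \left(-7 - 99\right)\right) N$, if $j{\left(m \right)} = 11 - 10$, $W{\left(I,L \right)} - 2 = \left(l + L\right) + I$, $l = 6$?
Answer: $40869$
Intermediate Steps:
$W{\left(I,L \right)} = 8 + I + L$ ($W{\left(I,L \right)} = 2 + \left(\left(6 + L\right) + I\right) = 2 + \left(6 + I + L\right) = 8 + I + L$)
$j{\left(m \right)} = 1$ ($j{\left(m \right)} = 11 - 10 = 1$)
$N = -1$ ($N = \left(-1\right) 1 = -1$)
$\left(153 + \left(248 + 139\right) \left(-7 - 99\right)\right) N = \left(153 + \left(248 + 139\right) \left(-7 - 99\right)\right) \left(-1\right) = \left(153 + 387 \left(-106\right)\right) \left(-1\right) = \left(153 - 41022\right) \left(-1\right) = \left(-40869\right) \left(-1\right) = 40869$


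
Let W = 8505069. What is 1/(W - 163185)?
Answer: 1/8341884 ≈ 1.1988e-7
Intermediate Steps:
1/(W - 163185) = 1/(8505069 - 163185) = 1/8341884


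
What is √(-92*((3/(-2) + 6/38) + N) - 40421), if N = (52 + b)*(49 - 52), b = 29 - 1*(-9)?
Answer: I*√5580167/19 ≈ 124.33*I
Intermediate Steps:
b = 38 (b = 29 + 9 = 38)
N = -270 (N = (52 + 38)*(49 - 52) = 90*(-3) = -270)
√(-92*((3/(-2) + 6/38) + N) - 40421) = √(-92*((3/(-2) + 6/38) - 270) - 40421) = √(-92*((3*(-½) + 6*(1/38)) - 270) - 40421) = √(-92*((-3/2 + 3/19) - 270) - 40421) = √(-92*(-51/38 - 270) - 40421) = √(-92*(-10311/38) - 40421) = √(474306/19 - 40421) = √(-293693/19) = I*√5580167/19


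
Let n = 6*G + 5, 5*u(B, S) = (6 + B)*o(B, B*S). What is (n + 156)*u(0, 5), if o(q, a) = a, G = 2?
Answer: 0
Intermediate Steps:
u(B, S) = B*S*(6 + B)/5 (u(B, S) = ((6 + B)*(B*S))/5 = (B*S*(6 + B))/5 = B*S*(6 + B)/5)
n = 17 (n = 6*2 + 5 = 12 + 5 = 17)
(n + 156)*u(0, 5) = (17 + 156)*((⅕)*0*5*(6 + 0)) = 173*((⅕)*0*5*6) = 173*0 = 0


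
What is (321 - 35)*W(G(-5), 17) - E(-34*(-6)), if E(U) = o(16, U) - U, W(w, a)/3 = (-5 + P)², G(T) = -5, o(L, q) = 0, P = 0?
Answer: 21654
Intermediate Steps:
W(w, a) = 75 (W(w, a) = 3*(-5 + 0)² = 3*(-5)² = 3*25 = 75)
E(U) = -U (E(U) = 0 - U = -U)
(321 - 35)*W(G(-5), 17) - E(-34*(-6)) = (321 - 35)*75 - (-1)*(-34*(-6)) = 286*75 - (-1)*204 = 21450 - 1*(-204) = 21450 + 204 = 21654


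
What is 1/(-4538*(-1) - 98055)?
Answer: -1/93517 ≈ -1.0693e-5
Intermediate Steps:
1/(-4538*(-1) - 98055) = 1/(4538 - 98055) = 1/(-93517) = -1/93517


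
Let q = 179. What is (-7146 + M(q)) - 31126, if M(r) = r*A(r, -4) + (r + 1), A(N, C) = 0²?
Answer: -38092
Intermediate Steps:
A(N, C) = 0
M(r) = 1 + r (M(r) = r*0 + (r + 1) = 0 + (1 + r) = 1 + r)
(-7146 + M(q)) - 31126 = (-7146 + (1 + 179)) - 31126 = (-7146 + 180) - 31126 = -6966 - 31126 = -38092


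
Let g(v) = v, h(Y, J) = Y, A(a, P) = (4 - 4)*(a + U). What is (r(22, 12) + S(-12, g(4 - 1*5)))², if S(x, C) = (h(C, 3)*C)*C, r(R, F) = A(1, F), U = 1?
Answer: 1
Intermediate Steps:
A(a, P) = 0 (A(a, P) = (4 - 4)*(a + 1) = 0*(1 + a) = 0)
r(R, F) = 0
S(x, C) = C³ (S(x, C) = (C*C)*C = C²*C = C³)
(r(22, 12) + S(-12, g(4 - 1*5)))² = (0 + (4 - 1*5)³)² = (0 + (4 - 5)³)² = (0 + (-1)³)² = (0 - 1)² = (-1)² = 1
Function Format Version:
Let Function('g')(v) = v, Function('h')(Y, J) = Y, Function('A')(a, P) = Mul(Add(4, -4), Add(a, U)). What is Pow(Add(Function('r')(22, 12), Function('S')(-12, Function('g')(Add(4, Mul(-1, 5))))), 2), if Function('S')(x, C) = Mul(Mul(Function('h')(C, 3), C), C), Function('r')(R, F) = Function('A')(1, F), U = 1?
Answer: 1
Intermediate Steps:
Function('A')(a, P) = 0 (Function('A')(a, P) = Mul(Add(4, -4), Add(a, 1)) = Mul(0, Add(1, a)) = 0)
Function('r')(R, F) = 0
Function('S')(x, C) = Pow(C, 3) (Function('S')(x, C) = Mul(Mul(C, C), C) = Mul(Pow(C, 2), C) = Pow(C, 3))
Pow(Add(Function('r')(22, 12), Function('S')(-12, Function('g')(Add(4, Mul(-1, 5))))), 2) = Pow(Add(0, Pow(Add(4, Mul(-1, 5)), 3)), 2) = Pow(Add(0, Pow(Add(4, -5), 3)), 2) = Pow(Add(0, Pow(-1, 3)), 2) = Pow(Add(0, -1), 2) = Pow(-1, 2) = 1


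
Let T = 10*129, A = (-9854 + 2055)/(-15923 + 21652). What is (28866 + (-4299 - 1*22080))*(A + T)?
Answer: 18360553557/5729 ≈ 3.2048e+6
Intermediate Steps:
A = -7799/5729 ≈ -1.3613
T = 1290
(28866 + (-4299 - 1*22080))*(A + T) = (28866 + (-4299 - 1*22080))*(-7799/5729 + 1290) = (28866 + (-4299 - 22080))*(7382611/5729) = (28866 - 26379)*(7382611/5729) = 2487*(7382611/5729) = 18360553557/5729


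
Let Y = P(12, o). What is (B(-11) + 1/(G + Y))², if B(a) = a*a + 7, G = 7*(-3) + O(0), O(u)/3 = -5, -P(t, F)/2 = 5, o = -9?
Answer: 34656769/2116 ≈ 16378.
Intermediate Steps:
P(t, F) = -10 (P(t, F) = -2*5 = -10)
O(u) = -15 (O(u) = 3*(-5) = -15)
Y = -10
G = -36 (G = 7*(-3) - 15 = -21 - 15 = -36)
B(a) = 7 + a² (B(a) = a² + 7 = 7 + a²)
(B(-11) + 1/(G + Y))² = ((7 + (-11)²) + 1/(-36 - 10))² = ((7 + 121) + 1/(-46))² = (128 - 1/46)² = (5887/46)² = 34656769/2116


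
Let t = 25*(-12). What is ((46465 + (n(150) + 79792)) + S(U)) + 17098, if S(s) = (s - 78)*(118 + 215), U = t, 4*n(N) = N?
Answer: 35037/2 ≈ 17519.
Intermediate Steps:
n(N) = N/4
t = -300
U = -300
S(s) = -25974 + 333*s (S(s) = (-78 + s)*333 = -25974 + 333*s)
((46465 + (n(150) + 79792)) + S(U)) + 17098 = ((46465 + ((1/4)*150 + 79792)) + (-25974 + 333*(-300))) + 17098 = ((46465 + (75/2 + 79792)) + (-25974 - 99900)) + 17098 = ((46465 + 159659/2) - 125874) + 17098 = (252589/2 - 125874) + 17098 = 841/2 + 17098 = 35037/2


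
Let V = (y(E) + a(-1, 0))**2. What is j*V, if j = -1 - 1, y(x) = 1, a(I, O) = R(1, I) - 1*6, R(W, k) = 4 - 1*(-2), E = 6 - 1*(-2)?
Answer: -2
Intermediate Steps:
E = 8 (E = 6 + 2 = 8)
R(W, k) = 6 (R(W, k) = 4 + 2 = 6)
a(I, O) = 0 (a(I, O) = 6 - 1*6 = 6 - 6 = 0)
j = -2
V = 1 (V = (1 + 0)**2 = 1**2 = 1)
j*V = -2*1 = -2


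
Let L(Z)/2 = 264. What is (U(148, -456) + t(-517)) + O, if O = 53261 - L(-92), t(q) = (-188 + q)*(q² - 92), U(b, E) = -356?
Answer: -188321508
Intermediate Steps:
t(q) = (-188 + q)*(-92 + q²)
L(Z) = 528 (L(Z) = 2*264 = 528)
O = 52733 (O = 53261 - 1*528 = 53261 - 528 = 52733)
(U(148, -456) + t(-517)) + O = (-356 + (17296 + (-517)³ - 188*(-517)² - 92*(-517))) + 52733 = (-356 + (17296 - 138188413 - 188*267289 + 47564)) + 52733 = (-356 + (17296 - 138188413 - 50250332 + 47564)) + 52733 = (-356 - 188373885) + 52733 = -188374241 + 52733 = -188321508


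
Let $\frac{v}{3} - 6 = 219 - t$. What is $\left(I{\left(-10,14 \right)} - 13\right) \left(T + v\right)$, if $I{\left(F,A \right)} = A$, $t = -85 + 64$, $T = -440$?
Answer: $298$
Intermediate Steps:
$t = -21$
$v = 738$ ($v = 18 + 3 \left(219 - -21\right) = 18 + 3 \left(219 + 21\right) = 18 + 3 \cdot 240 = 18 + 720 = 738$)
$\left(I{\left(-10,14 \right)} - 13\right) \left(T + v\right) = \left(14 - 13\right) \left(-440 + 738\right) = 1 \cdot 298 = 298$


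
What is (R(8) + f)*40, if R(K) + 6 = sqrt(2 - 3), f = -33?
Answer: -1560 + 40*I ≈ -1560.0 + 40.0*I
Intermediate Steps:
R(K) = -6 + I (R(K) = -6 + sqrt(2 - 3) = -6 + sqrt(-1) = -6 + I)
(R(8) + f)*40 = ((-6 + I) - 33)*40 = (-39 + I)*40 = -1560 + 40*I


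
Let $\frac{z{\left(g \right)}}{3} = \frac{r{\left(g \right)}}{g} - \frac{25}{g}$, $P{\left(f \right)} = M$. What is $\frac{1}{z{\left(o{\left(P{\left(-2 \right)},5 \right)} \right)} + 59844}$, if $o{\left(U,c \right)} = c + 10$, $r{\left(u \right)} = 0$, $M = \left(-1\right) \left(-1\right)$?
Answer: $\frac{1}{59839} \approx 1.6712 \cdot 10^{-5}$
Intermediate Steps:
$M = 1$
$P{\left(f \right)} = 1$
$o{\left(U,c \right)} = 10 + c$
$z{\left(g \right)} = - \frac{75}{g}$ ($z{\left(g \right)} = 3 \left(\frac{0}{g} - \frac{25}{g}\right) = 3 \left(0 - \frac{25}{g}\right) = 3 \left(- \frac{25}{g}\right) = - \frac{75}{g}$)
$\frac{1}{z{\left(o{\left(P{\left(-2 \right)},5 \right)} \right)} + 59844} = \frac{1}{- \frac{75}{10 + 5} + 59844} = \frac{1}{- \frac{75}{15} + 59844} = \frac{1}{\left(-75\right) \frac{1}{15} + 59844} = \frac{1}{-5 + 59844} = \frac{1}{59839}$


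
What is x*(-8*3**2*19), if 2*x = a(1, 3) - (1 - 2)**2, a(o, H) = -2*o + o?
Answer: 1368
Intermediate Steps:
a(o, H) = -o
x = -1 (x = (-1*1 - (1 - 2)**2)/2 = (-1 - 1*(-1)**2)/2 = (-1 - 1*1)/2 = (-1 - 1)/2 = (1/2)*(-2) = -1)
x*(-8*3**2*19) = -(-8*3**2)*19 = -(-8*9)*19 = -(-72)*19 = -1*(-1368) = 1368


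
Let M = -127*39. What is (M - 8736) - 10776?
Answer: -24465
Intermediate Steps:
M = -4953
(M - 8736) - 10776 = (-4953 - 8736) - 10776 = -13689 - 10776 = -24465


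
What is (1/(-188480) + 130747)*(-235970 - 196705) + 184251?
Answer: -2132491895637369/37696 ≈ -5.6571e+10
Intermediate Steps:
(1/(-188480) + 130747)*(-235970 - 196705) + 184251 = (-1/188480 + 130747)*(-432675) + 184251 = (24643194559/188480)*(-432675) + 184251 = -2132498841163065/37696 + 184251 = -2132491895637369/37696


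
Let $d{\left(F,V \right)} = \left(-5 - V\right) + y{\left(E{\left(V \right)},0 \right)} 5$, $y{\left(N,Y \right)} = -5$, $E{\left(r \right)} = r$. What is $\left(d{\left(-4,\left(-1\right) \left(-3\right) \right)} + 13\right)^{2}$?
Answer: $400$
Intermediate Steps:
$d{\left(F,V \right)} = -30 - V$ ($d{\left(F,V \right)} = \left(-5 - V\right) - 25 = -30 - V$)
$\left(d{\left(-4,\left(-1\right) \left(-3\right) \right)} + 13\right)^{2} = \left(\left(-30 - \left(-1\right) \left(-3\right)\right) + 13\right)^{2} = \left(\left(-30 - 3\right) + 13\right)^{2} = \left(-33 + 13\right)^{2} = \left(-20\right)^{2} = 400$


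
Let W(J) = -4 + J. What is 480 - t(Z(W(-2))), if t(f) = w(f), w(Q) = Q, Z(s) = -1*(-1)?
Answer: 479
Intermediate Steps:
Z(s) = 1
t(f) = f
480 - t(Z(W(-2))) = 480 - 1*1 = 480 - 1 = 479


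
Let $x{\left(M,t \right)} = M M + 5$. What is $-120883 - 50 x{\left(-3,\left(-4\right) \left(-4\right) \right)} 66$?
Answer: $-167083$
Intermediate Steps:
$x{\left(M,t \right)} = 5 + M^{2}$ ($x{\left(M,t \right)} = M^{2} + 5 = 5 + M^{2}$)
$-120883 - 50 x{\left(-3,\left(-4\right) \left(-4\right) \right)} 66 = -120883 - 50 \left(5 + \left(-3\right)^{2}\right) 66 = -120883 - 50 \left(5 + 9\right) 66 = -120883 - 50 \cdot 14 \cdot 66 = -120883 - 700 \cdot 66 = -120883 - 46200 = -167083$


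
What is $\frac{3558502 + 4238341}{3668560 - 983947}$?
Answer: $\frac{7796843}{2684613} \approx 2.9043$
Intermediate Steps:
$\frac{3558502 + 4238341}{3668560 - 983947} = \frac{7796843}{2684613}$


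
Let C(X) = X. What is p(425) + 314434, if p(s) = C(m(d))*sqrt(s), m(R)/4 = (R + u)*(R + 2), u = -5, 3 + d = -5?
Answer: 314434 + 1560*sqrt(17) ≈ 3.2087e+5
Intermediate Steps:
d = -8 (d = -3 - 5 = -8)
m(R) = 4*(-5 + R)*(2 + R) (m(R) = 4*((R - 5)*(R + 2)) = 4*((-5 + R)*(2 + R)) = 4*(-5 + R)*(2 + R))
p(s) = 312*sqrt(s) (p(s) = (-40 - 12*(-8) + 4*(-8)**2)*sqrt(s) = (-40 + 96 + 4*64)*sqrt(s) = (-40 + 96 + 256)*sqrt(s) = 312*sqrt(s))
p(425) + 314434 = 312*sqrt(425) + 314434 = 312*(5*sqrt(17)) + 314434 = 1560*sqrt(17) + 314434 = 314434 + 1560*sqrt(17)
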